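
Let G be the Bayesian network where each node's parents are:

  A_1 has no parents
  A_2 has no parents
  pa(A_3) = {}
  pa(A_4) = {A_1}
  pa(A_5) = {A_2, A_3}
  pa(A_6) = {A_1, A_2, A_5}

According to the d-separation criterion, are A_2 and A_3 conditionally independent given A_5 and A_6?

We examine all 2 paths between A_2 and A_3:
Path 1: A_2 → A_5 ← A_3
  A_5 is a collider and A_5 is conditioned on, which opens it — no node blocks this path, so it is active.
Path 2: A_2 → A_6 ← A_5 ← A_3
  A_5 is a chain here and A_5 is conditioned on, so the path is blocked at A_5.
At least one path is unblocked, so d-separation fails.

No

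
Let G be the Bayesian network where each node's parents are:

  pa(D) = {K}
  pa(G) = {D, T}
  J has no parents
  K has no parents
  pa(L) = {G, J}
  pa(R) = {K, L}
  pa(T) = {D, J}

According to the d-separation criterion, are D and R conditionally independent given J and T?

We examine all 5 paths between D and R:
Path 1: D → G → L → R
  G is a chain and G is not conditioned on; L is a chain and L is not conditioned on — no node blocks this path, so it is active.
Path 2: D → G ← T ← J → L → R
  G is a collider here and neither G nor any of its descendants is conditioned on, so the collider stays closed — the path is blocked at G.
Path 3: D ← K → R
  K is a fork and K is not conditioned on — no node blocks this path, so it is active.
Path 4: D → T ← J → L → R
  J is a fork here and J is conditioned on, so the path is blocked at J.
Path 5: D → T → G → L → R
  T is a chain here and T is conditioned on, so the path is blocked at T.
Since the path D → G → L → R is active, D and R are not d-separated given {J, T}.

No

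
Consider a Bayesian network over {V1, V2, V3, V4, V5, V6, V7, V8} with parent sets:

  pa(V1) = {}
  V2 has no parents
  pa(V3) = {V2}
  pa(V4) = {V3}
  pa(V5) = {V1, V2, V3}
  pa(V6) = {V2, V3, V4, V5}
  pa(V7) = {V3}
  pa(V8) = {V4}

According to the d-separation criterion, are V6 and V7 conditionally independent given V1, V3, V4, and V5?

Enumerating the 6 paths from V6 to V7 and testing each for blocking by {V1, V3, V4, V5}:
Path 1: V6 ← V2 → V5 ← V3 → V7
  V3 is a fork here and V3 is conditioned on, so the path is blocked at V3.
Path 2: V6 ← V2 → V3 → V7
  V3 is a chain here and V3 is conditioned on, so the path is blocked at V3.
Path 3: V6 ← V4 ← V3 → V7
  V4 is a chain here and V4 is conditioned on, so the path is blocked at V4.
Path 4: V6 ← V5 ← V2 → V3 → V7
  V5 is a chain here and V5 is conditioned on, so the path is blocked at V5.
Path 5: V6 ← V5 ← V3 → V7
  V5 is a chain here and V5 is conditioned on, so the path is blocked at V5.
Path 6: V6 ← V3 → V7
  V3 is a fork here and V3 is conditioned on, so the path is blocked at V3.
All paths are blocked; V6 ⊥ V7 | {V1, V3, V4, V5} holds.

Yes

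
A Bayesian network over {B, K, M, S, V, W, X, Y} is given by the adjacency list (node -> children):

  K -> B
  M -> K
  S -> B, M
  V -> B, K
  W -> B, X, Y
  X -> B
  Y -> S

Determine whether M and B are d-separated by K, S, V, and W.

5 paths connect M and B; each must be blocked for d-separation to hold:
Path 1: M → K ← V → B
  V is a fork here and V is conditioned on, so the path is blocked at V.
Path 2: M → K → B
  K is a chain here and K is conditioned on, so the path is blocked at K.
Path 3: M ← S ← Y ← W → B
  S is a chain here and S is conditioned on, so the path is blocked at S.
Path 4: M ← S ← Y ← W → X → B
  S is a chain here and S is conditioned on, so the path is blocked at S.
Path 5: M ← S → B
  S is a fork here and S is conditioned on, so the path is blocked at S.
All paths are blocked; M ⊥ B | {K, S, V, W} holds.

Yes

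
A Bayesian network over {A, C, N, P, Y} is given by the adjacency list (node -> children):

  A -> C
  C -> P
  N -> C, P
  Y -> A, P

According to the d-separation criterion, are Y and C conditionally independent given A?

Yes

Enumerating the 3 paths from Y to C and testing each for blocking by {A}:
Path 1: Y → P ← C
  P is a collider here and neither P nor any of its descendants is conditioned on, so the collider stays closed — the path is blocked at P.
Path 2: Y → P ← N → C
  P is a collider here and neither P nor any of its descendants is conditioned on, so the collider stays closed — the path is blocked at P.
Path 3: Y → A → C
  A is a chain here and A is conditioned on, so the path is blocked at A.
All paths are blocked; Y ⊥ C | {A} holds.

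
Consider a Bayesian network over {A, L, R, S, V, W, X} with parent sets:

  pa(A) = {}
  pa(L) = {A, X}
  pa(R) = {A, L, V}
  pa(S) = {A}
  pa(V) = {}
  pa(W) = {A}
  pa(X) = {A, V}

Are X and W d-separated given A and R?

Yes

Enumerating the 5 paths from X to W and testing each for blocking by {A, R}:
Path 1: X ← V → R ← A → W
  A is a fork here and A is conditioned on, so the path is blocked at A.
Path 2: X ← V → R ← L ← A → W
  A is a fork here and A is conditioned on, so the path is blocked at A.
Path 3: X ← A → W
  A is a fork here and A is conditioned on, so the path is blocked at A.
Path 4: X → L → R ← A → W
  A is a fork here and A is conditioned on, so the path is blocked at A.
Path 5: X → L ← A → W
  A is a fork here and A is conditioned on, so the path is blocked at A.
Every path is blocked, so X and W are d-separated given {A, R}.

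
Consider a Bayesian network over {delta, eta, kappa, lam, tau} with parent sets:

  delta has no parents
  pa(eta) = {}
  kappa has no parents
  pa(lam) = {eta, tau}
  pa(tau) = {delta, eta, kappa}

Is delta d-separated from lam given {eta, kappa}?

Enumerating the 2 paths from delta to lam and testing each for blocking by {eta, kappa}:
  1. delta → tau → lam — tau:chain[open] ⇒ active
  2. delta → tau ← eta → lam — tau:collider[blocks]; eta:fork[blocks] ⇒ blocked
Because an active path exists, delta and lam are not d-separated.

No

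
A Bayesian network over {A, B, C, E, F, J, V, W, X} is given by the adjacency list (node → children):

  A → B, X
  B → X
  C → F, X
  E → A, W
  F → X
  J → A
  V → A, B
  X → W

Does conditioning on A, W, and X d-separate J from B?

No — J and B are not d-separated given {A, W, X}.

4 paths connect J and B; each must be blocked for d-separation to hold:
Path 1: J → A ← E → W ← X ← B
  X is a chain here and X is conditioned on, so the path is blocked at X.
Path 2: J → A ← V → B
  A is a collider and A is conditioned on, which opens it; V is a fork and V is not conditioned on — no node blocks this path, so it is active.
Path 3: J → A → X ← B
  A is a chain here and A is conditioned on, so the path is blocked at A.
Path 4: J → A → B
  A is a chain here and A is conditioned on, so the path is blocked at A.
Since the path J → A ← V → B is active, J and B are not d-separated given {A, W, X}.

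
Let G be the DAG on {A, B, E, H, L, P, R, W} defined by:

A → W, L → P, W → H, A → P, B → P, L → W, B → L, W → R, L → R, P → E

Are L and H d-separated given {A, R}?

We examine all 4 paths between L and H:
  1. L → R ← W → H — R:collider[open]; W:fork[open] ⇒ active
  2. L → W → H — W:chain[open] ⇒ active
  3. L → P ← A → W → H — P:collider[blocks]; A:fork[blocks]; W:chain[open] ⇒ blocked
  4. L ← B → P ← A → W → H — B:fork[open]; P:collider[blocks]; A:fork[blocks]; W:chain[open] ⇒ blocked
Because an active path exists, L and H are not d-separated.

No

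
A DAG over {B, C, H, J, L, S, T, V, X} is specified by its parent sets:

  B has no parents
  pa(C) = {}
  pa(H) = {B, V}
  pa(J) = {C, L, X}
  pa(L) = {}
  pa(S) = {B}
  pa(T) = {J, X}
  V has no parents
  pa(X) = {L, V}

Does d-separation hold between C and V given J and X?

No

3 paths connect C and V; each must be blocked for d-separation to hold:
Path 1: C → J → T ← X ← V
  J is a chain here and J is conditioned on, so the path is blocked at J.
Path 2: C → J ← L → X ← V
  J is a collider and J is conditioned on, which opens it; L is a fork and L is not conditioned on; X is a collider and X is conditioned on, which opens it — no node blocks this path, so it is active.
Path 3: C → J ← X ← V
  X is a chain here and X is conditioned on, so the path is blocked at X.
Because an active path exists, C and V are not d-separated.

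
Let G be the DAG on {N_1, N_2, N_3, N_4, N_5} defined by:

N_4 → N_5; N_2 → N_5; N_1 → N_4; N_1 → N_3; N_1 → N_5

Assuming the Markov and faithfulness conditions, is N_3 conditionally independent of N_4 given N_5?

Enumerating the 2 paths from N_3 to N_4 and testing each for blocking by {N_5}:
Path 1: N_3 ← N_1 → N_5 ← N_4
  N_1 is a fork and N_1 is not conditioned on; N_5 is a collider and N_5 is conditioned on, which opens it — no node blocks this path, so it is active.
Path 2: N_3 ← N_1 → N_4
  N_1 is a fork and N_1 is not conditioned on — no node blocks this path, so it is active.
At least one path is unblocked, so d-separation fails.

No — N_3 and N_4 are not d-separated given {N_5}.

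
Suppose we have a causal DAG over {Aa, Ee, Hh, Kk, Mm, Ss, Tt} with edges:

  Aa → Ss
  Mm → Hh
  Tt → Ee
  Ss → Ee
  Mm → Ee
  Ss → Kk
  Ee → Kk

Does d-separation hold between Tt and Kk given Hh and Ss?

No

Enumerating the 2 paths from Tt to Kk and testing each for blocking by {Hh, Ss}:
Path 1: Tt → Ee ← Ss → Kk
  Ee is a collider here and neither Ee nor any of its descendants is conditioned on, so the collider stays closed — the path is blocked at Ee.
Path 2: Tt → Ee → Kk
  Ee is a chain and Ee is not conditioned on — no node blocks this path, so it is active.
Since the path Tt → Ee → Kk is active, Tt and Kk are not d-separated given {Hh, Ss}.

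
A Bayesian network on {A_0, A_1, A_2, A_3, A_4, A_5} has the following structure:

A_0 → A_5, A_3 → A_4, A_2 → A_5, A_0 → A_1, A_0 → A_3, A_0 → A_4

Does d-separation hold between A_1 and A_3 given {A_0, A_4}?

Yes

2 paths connect A_1 and A_3; each must be blocked for d-separation to hold:
  1. A_1 ← A_0 → A_4 ← A_3 — A_0:fork[blocks]; A_4:collider[open] ⇒ blocked
  2. A_1 ← A_0 → A_3 — A_0:fork[blocks] ⇒ blocked
All paths are blocked; A_1 ⊥ A_3 | {A_0, A_4} holds.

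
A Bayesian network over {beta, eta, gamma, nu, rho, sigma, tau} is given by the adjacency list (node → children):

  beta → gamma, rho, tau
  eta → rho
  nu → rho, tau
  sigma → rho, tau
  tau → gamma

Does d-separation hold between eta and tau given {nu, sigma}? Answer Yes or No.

There are 4 undirected paths between eta and tau; checking each against the conditioning set {nu, sigma}:
Path 1: eta → rho ← sigma → tau
  rho is a collider here and neither rho nor any of its descendants is conditioned on, so the collider stays closed — the path is blocked at rho.
Path 2: eta → rho ← beta → tau
  rho is a collider here and neither rho nor any of its descendants is conditioned on, so the collider stays closed — the path is blocked at rho.
Path 3: eta → rho ← beta → gamma ← tau
  rho is a collider here and neither rho nor any of its descendants is conditioned on, so the collider stays closed — the path is blocked at rho.
Path 4: eta → rho ← nu → tau
  rho is a collider here and neither rho nor any of its descendants is conditioned on, so the collider stays closed — the path is blocked at rho.
Every path is blocked, so eta and tau are d-separated given {nu, sigma}.

Yes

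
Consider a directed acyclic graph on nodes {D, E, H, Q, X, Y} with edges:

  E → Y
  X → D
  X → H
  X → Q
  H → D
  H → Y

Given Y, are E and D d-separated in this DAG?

2 paths connect E and D; each must be blocked for d-separation to hold:
  1. E → Y ← H → D — Y:collider[open]; H:fork[open] ⇒ active
  2. E → Y ← H ← X → D — Y:collider[open]; H:chain[open]; X:fork[open] ⇒ active
At least one path is unblocked, so d-separation fails.

No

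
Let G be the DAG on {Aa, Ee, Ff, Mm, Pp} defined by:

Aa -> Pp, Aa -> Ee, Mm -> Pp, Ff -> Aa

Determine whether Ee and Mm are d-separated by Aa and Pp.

Yes

The only undirected path from Ee to Mm is:
  1. Ee ← Aa → Pp ← Mm — Aa:fork[blocks]; Pp:collider[open] ⇒ blocked
All paths are blocked; Ee ⊥ Mm | {Aa, Pp} holds.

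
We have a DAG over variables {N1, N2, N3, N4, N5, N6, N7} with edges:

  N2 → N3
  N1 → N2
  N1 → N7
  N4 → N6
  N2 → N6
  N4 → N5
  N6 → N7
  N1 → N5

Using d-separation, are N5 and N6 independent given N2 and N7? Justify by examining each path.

Enumerating the 3 paths from N5 to N6 and testing each for blocking by {N2, N7}:
Path 1: N5 ← N1 → N2 → N6
  N2 is a chain here and N2 is conditioned on, so the path is blocked at N2.
Path 2: N5 ← N1 → N7 ← N6
  N1 is a fork and N1 is not conditioned on; N7 is a collider and N7 is conditioned on, which opens it — no node blocks this path, so it is active.
Path 3: N5 ← N4 → N6
  N4 is a fork and N4 is not conditioned on — no node blocks this path, so it is active.
Since the path N5 ← N1 → N7 ← N6 is active, N5 and N6 are not d-separated given {N2, N7}.

No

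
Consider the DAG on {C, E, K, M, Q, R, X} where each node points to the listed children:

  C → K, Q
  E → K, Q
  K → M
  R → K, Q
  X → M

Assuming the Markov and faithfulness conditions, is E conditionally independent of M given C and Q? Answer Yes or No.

No

There are 3 undirected paths between E and M; checking each against the conditioning set {C, Q}:
  1. E → K → M — K:chain[open] ⇒ active
  2. E → Q ← C → K → M — Q:collider[open]; C:fork[blocks]; K:chain[open] ⇒ blocked
  3. E → Q ← R → K → M — Q:collider[open]; R:fork[open]; K:chain[open] ⇒ active
At least one path is unblocked, so d-separation fails.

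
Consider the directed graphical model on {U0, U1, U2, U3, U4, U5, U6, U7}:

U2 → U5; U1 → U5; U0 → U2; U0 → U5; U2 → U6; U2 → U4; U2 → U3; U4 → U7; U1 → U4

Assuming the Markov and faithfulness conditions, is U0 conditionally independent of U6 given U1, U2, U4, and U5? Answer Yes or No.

We examine all 3 paths between U0 and U6:
Path 1: U0 → U5 ← U2 → U6
  U2 is a fork here and U2 is conditioned on, so the path is blocked at U2.
Path 2: U0 → U5 ← U1 → U4 ← U2 → U6
  U1 is a fork here and U1 is conditioned on, so the path is blocked at U1.
Path 3: U0 → U2 → U6
  U2 is a chain here and U2 is conditioned on, so the path is blocked at U2.
All paths are blocked; U0 ⊥ U6 | {U1, U2, U4, U5} holds.

Yes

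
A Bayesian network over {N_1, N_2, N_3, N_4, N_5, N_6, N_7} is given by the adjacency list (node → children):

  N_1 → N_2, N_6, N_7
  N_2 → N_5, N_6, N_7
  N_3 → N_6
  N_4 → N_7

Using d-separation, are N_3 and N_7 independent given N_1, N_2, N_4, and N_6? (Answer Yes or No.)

Yes — N_3 and N_7 are d-separated given {N_1, N_2, N_4, N_6}.

Enumerating the 4 paths from N_3 to N_7 and testing each for blocking by {N_1, N_2, N_4, N_6}:
Path 1: N_3 → N_6 ← N_2 → N_7
  N_2 is a fork here and N_2 is conditioned on, so the path is blocked at N_2.
Path 2: N_3 → N_6 ← N_2 ← N_1 → N_7
  N_2 is a chain here and N_2 is conditioned on, so the path is blocked at N_2.
Path 3: N_3 → N_6 ← N_1 → N_7
  N_1 is a fork here and N_1 is conditioned on, so the path is blocked at N_1.
Path 4: N_3 → N_6 ← N_1 → N_2 → N_7
  N_1 is a fork here and N_1 is conditioned on, so the path is blocked at N_1.
All paths are blocked; N_3 ⊥ N_7 | {N_1, N_2, N_4, N_6} holds.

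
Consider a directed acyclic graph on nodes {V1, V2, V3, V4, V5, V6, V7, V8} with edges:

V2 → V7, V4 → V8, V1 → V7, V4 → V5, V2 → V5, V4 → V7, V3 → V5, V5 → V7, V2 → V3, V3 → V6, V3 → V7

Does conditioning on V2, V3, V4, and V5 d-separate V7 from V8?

There are 6 undirected paths between V7 and V8; checking each against the conditioning set {V2, V3, V4, V5}:
Path 1: V7 ← V3 → V5 ← V4 → V8
  V3 is a fork here and V3 is conditioned on, so the path is blocked at V3.
Path 2: V7 ← V3 ← V2 → V5 ← V4 → V8
  V3 is a chain here and V3 is conditioned on, so the path is blocked at V3.
Path 3: V7 ← V5 ← V4 → V8
  V5 is a chain here and V5 is conditioned on, so the path is blocked at V5.
Path 4: V7 ← V4 → V8
  V4 is a fork here and V4 is conditioned on, so the path is blocked at V4.
Path 5: V7 ← V2 → V3 → V5 ← V4 → V8
  V2 is a fork here and V2 is conditioned on, so the path is blocked at V2.
Path 6: V7 ← V2 → V5 ← V4 → V8
  V2 is a fork here and V2 is conditioned on, so the path is blocked at V2.
Every path is blocked, so V7 and V8 are d-separated given {V2, V3, V4, V5}.

Yes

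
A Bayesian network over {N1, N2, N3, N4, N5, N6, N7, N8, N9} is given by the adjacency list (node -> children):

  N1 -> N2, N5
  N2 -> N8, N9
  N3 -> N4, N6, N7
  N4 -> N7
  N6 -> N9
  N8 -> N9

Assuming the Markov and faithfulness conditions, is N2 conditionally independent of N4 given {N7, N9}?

No

We examine all 4 paths between N2 and N4:
Path 1: N2 → N8 → N9 ← N6 ← N3 → N4
  N8 is a chain and N8 is not conditioned on; N9 is a collider and N9 is conditioned on, which opens it; N6 is a chain and N6 is not conditioned on; N3 is a fork and N3 is not conditioned on — no node blocks this path, so it is active.
Path 2: N2 → N8 → N9 ← N6 ← N3 → N7 ← N4
  N8 is a chain and N8 is not conditioned on; N9 is a collider and N9 is conditioned on, which opens it; N6 is a chain and N6 is not conditioned on; N3 is a fork and N3 is not conditioned on; N7 is a collider and N7 is conditioned on, which opens it — no node blocks this path, so it is active.
Path 3: N2 → N9 ← N6 ← N3 → N4
  N9 is a collider and N9 is conditioned on, which opens it; N6 is a chain and N6 is not conditioned on; N3 is a fork and N3 is not conditioned on — no node blocks this path, so it is active.
Path 4: N2 → N9 ← N6 ← N3 → N7 ← N4
  N9 is a collider and N9 is conditioned on, which opens it; N6 is a chain and N6 is not conditioned on; N3 is a fork and N3 is not conditioned on; N7 is a collider and N7 is conditioned on, which opens it — no node blocks this path, so it is active.
At least one path is unblocked, so d-separation fails.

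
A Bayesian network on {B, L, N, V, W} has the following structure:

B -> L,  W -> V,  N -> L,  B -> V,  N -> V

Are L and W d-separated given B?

Yes

We examine all 2 paths between L and W:
  1. L ← B → V ← W — B:fork[blocks]; V:collider[blocks] ⇒ blocked
  2. L ← N → V ← W — N:fork[open]; V:collider[blocks] ⇒ blocked
Every path is blocked, so L and W are d-separated given {B}.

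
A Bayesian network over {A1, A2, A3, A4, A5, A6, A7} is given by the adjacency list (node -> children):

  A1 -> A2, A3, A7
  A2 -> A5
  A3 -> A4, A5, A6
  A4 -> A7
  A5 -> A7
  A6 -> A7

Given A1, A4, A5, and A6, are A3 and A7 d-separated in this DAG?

Yes — A3 and A7 are d-separated given {A1, A4, A5, A6}.

Enumerating the 6 paths from A3 to A7 and testing each for blocking by {A1, A4, A5, A6}:
Path 1: A3 → A4 → A7
  A4 is a chain here and A4 is conditioned on, so the path is blocked at A4.
Path 2: A3 → A6 → A7
  A6 is a chain here and A6 is conditioned on, so the path is blocked at A6.
Path 3: A3 → A5 ← A2 ← A1 → A7
  A1 is a fork here and A1 is conditioned on, so the path is blocked at A1.
Path 4: A3 → A5 → A7
  A5 is a chain here and A5 is conditioned on, so the path is blocked at A5.
Path 5: A3 ← A1 → A2 → A5 → A7
  A1 is a fork here and A1 is conditioned on, so the path is blocked at A1.
Path 6: A3 ← A1 → A7
  A1 is a fork here and A1 is conditioned on, so the path is blocked at A1.
Every path is blocked, so A3 and A7 are d-separated given {A1, A4, A5, A6}.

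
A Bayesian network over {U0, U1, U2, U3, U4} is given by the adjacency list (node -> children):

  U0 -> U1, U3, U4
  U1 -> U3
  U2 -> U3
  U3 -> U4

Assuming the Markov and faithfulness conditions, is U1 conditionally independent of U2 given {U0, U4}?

No — U1 and U2 are not d-separated given {U0, U4}.

There are 3 undirected paths between U1 and U2; checking each against the conditioning set {U0, U4}:
  1. U1 → U3 ← U2 — U3:collider[open] ⇒ active
  2. U1 ← U0 → U3 ← U2 — U0:fork[blocks]; U3:collider[open] ⇒ blocked
  3. U1 ← U0 → U4 ← U3 ← U2 — U0:fork[blocks]; U4:collider[open]; U3:chain[open] ⇒ blocked
Since the path U1 → U3 ← U2 is active, U1 and U2 are not d-separated given {U0, U4}.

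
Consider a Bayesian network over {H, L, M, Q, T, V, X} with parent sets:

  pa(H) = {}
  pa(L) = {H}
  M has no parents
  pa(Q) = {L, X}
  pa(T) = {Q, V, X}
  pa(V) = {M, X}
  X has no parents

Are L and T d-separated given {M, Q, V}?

No

Enumerating the 3 paths from L to T and testing each for blocking by {M, Q, V}:
Path 1: L → Q → T
  Q is a chain here and Q is conditioned on, so the path is blocked at Q.
Path 2: L → Q ← X → T
  Q is a collider and Q is conditioned on, which opens it; X is a fork and X is not conditioned on — no node blocks this path, so it is active.
Path 3: L → Q ← X → V → T
  V is a chain here and V is conditioned on, so the path is blocked at V.
At least one path is unblocked, so d-separation fails.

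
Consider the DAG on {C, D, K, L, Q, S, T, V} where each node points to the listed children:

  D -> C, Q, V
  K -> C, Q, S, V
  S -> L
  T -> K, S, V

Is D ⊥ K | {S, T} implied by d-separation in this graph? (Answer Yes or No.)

5 paths connect D and K; each must be blocked for d-separation to hold:
  1. D → C ← K — C:collider[blocks] ⇒ blocked
  2. D → Q ← K — Q:collider[blocks] ⇒ blocked
  3. D → V ← T → K — V:collider[blocks]; T:fork[blocks] ⇒ blocked
  4. D → V ← T → S ← K — V:collider[blocks]; T:fork[blocks]; S:collider[open] ⇒ blocked
  5. D → V ← K — V:collider[blocks] ⇒ blocked
Since every path is blocked, d-separation holds.

Yes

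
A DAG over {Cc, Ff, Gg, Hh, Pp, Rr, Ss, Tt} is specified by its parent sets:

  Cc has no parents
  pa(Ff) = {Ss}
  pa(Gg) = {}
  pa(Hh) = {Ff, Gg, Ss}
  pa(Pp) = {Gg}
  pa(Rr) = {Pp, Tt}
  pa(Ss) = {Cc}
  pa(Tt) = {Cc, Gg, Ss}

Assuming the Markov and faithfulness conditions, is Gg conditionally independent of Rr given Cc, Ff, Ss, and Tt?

No

We examine all 6 paths between Gg and Rr:
Path 1: Gg → Tt → Rr
  Tt is a chain here and Tt is conditioned on, so the path is blocked at Tt.
Path 2: Gg → Hh ← Ss → Tt → Rr
  Hh is a collider here and neither Hh nor any of its descendants is conditioned on, so the collider stays closed — the path is blocked at Hh.
Path 3: Gg → Hh ← Ss ← Cc → Tt → Rr
  Hh is a collider here and neither Hh nor any of its descendants is conditioned on, so the collider stays closed — the path is blocked at Hh.
Path 4: Gg → Hh ← Ff ← Ss → Tt → Rr
  Hh is a collider here and neither Hh nor any of its descendants is conditioned on, so the collider stays closed — the path is blocked at Hh.
Path 5: Gg → Hh ← Ff ← Ss ← Cc → Tt → Rr
  Hh is a collider here and neither Hh nor any of its descendants is conditioned on, so the collider stays closed — the path is blocked at Hh.
Path 6: Gg → Pp → Rr
  Pp is a chain and Pp is not conditioned on — no node blocks this path, so it is active.
Because an active path exists, Gg and Rr are not d-separated.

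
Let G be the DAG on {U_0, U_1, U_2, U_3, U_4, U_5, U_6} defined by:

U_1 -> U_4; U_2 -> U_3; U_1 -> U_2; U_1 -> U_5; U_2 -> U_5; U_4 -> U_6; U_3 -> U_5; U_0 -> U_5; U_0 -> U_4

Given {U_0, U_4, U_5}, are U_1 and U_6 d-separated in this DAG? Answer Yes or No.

Yes

Enumerating the 4 paths from U_1 to U_6 and testing each for blocking by {U_0, U_4, U_5}:
Path 1: U_1 → U_5 ← U_0 → U_4 → U_6
  U_0 is a fork here and U_0 is conditioned on, so the path is blocked at U_0.
Path 2: U_1 → U_2 → U_5 ← U_0 → U_4 → U_6
  U_0 is a fork here and U_0 is conditioned on, so the path is blocked at U_0.
Path 3: U_1 → U_2 → U_3 → U_5 ← U_0 → U_4 → U_6
  U_0 is a fork here and U_0 is conditioned on, so the path is blocked at U_0.
Path 4: U_1 → U_4 → U_6
  U_4 is a chain here and U_4 is conditioned on, so the path is blocked at U_4.
Since every path is blocked, d-separation holds.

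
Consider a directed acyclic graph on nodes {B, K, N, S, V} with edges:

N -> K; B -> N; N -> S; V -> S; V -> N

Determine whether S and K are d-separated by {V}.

No

There are 2 undirected paths between S and K; checking each against the conditioning set {V}:
Path 1: S ← N → K
  N is a fork and N is not conditioned on — no node blocks this path, so it is active.
Path 2: S ← V → N → K
  V is a fork here and V is conditioned on, so the path is blocked at V.
Because an active path exists, S and K are not d-separated.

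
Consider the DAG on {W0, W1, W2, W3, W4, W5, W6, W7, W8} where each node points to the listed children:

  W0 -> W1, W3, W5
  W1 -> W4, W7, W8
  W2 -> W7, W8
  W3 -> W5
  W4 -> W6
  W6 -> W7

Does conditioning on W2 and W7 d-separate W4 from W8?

There are 4 undirected paths between W4 and W8; checking each against the conditioning set {W2, W7}:
  1. W4 → W6 → W7 ← W2 → W8 — W6:chain[open]; W7:collider[open]; W2:fork[blocks] ⇒ blocked
  2. W4 → W6 → W7 ← W1 → W8 — W6:chain[open]; W7:collider[open]; W1:fork[open] ⇒ active
  3. W4 ← W1 → W8 — W1:fork[open] ⇒ active
  4. W4 ← W1 → W7 ← W2 → W8 — W1:fork[open]; W7:collider[open]; W2:fork[blocks] ⇒ blocked
Since the path W4 → W6 → W7 ← W1 → W8 is active, W4 and W8 are not d-separated given {W2, W7}.

No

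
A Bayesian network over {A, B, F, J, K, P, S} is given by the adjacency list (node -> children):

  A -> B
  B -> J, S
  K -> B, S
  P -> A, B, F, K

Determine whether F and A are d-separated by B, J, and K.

There are 4 undirected paths between F and A; checking each against the conditioning set {B, J, K}:
  1. F ← P → A — P:fork[open] ⇒ active
  2. F ← P → B ← A — P:fork[open]; B:collider[open] ⇒ active
  3. F ← P → K → S ← B ← A — P:fork[open]; K:chain[blocks]; S:collider[blocks]; B:chain[blocks] ⇒ blocked
  4. F ← P → K → B ← A — P:fork[open]; K:chain[blocks]; B:collider[open] ⇒ blocked
At least one path is unblocked, so d-separation fails.

No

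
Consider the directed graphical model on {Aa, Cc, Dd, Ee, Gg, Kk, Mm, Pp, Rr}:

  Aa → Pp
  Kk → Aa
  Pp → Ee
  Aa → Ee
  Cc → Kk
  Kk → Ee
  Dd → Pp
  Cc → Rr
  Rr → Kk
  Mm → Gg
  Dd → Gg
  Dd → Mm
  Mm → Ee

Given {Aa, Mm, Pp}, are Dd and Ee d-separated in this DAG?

5 paths connect Dd and Ee; each must be blocked for d-separation to hold:
Path 1: Dd → Gg ← Mm → Ee
  Gg is a collider here and neither Gg nor any of its descendants is conditioned on, so the collider stays closed — the path is blocked at Gg.
Path 2: Dd → Pp ← Aa → Ee
  Aa is a fork here and Aa is conditioned on, so the path is blocked at Aa.
Path 3: Dd → Pp ← Aa ← Kk → Ee
  Aa is a chain here and Aa is conditioned on, so the path is blocked at Aa.
Path 4: Dd → Pp → Ee
  Pp is a chain here and Pp is conditioned on, so the path is blocked at Pp.
Path 5: Dd → Mm → Ee
  Mm is a chain here and Mm is conditioned on, so the path is blocked at Mm.
All paths are blocked; Dd ⊥ Ee | {Aa, Mm, Pp} holds.

Yes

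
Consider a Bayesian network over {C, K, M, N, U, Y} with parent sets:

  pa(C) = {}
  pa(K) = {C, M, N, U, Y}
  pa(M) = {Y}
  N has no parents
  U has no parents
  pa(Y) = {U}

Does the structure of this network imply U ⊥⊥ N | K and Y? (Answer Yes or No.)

3 paths connect U and N; each must be blocked for d-separation to hold:
  1. U → K ← N — K:collider[open] ⇒ active
  2. U → Y → M → K ← N — Y:chain[blocks]; M:chain[open]; K:collider[open] ⇒ blocked
  3. U → Y → K ← N — Y:chain[blocks]; K:collider[open] ⇒ blocked
At least one path is unblocked, so d-separation fails.

No — U and N are not d-separated given {K, Y}.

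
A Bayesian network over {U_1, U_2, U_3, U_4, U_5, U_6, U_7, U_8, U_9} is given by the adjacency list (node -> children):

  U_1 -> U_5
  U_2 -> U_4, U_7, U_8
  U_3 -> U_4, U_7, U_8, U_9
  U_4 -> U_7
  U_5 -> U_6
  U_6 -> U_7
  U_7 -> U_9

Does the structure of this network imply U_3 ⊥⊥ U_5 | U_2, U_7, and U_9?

No

Enumerating the 6 paths from U_3 to U_5 and testing each for blocking by {U_2, U_7, U_9}:
  1. U_3 → U_9 ← U_7 ← U_6 ← U_5 — U_9:collider[open]; U_7:chain[blocks]; U_6:chain[open] ⇒ blocked
  2. U_3 → U_8 ← U_2 → U_4 → U_7 ← U_6 ← U_5 — U_8:collider[blocks]; U_2:fork[blocks]; U_4:chain[open]; U_7:collider[open]; U_6:chain[open] ⇒ blocked
  3. U_3 → U_8 ← U_2 → U_7 ← U_6 ← U_5 — U_8:collider[blocks]; U_2:fork[blocks]; U_7:collider[open]; U_6:chain[open] ⇒ blocked
  4. U_3 → U_4 ← U_2 → U_7 ← U_6 ← U_5 — U_4:collider[open]; U_2:fork[blocks]; U_7:collider[open]; U_6:chain[open] ⇒ blocked
  5. U_3 → U_4 → U_7 ← U_6 ← U_5 — U_4:chain[open]; U_7:collider[open]; U_6:chain[open] ⇒ active
  6. U_3 → U_7 ← U_6 ← U_5 — U_7:collider[open]; U_6:chain[open] ⇒ active
Because an active path exists, U_3 and U_5 are not d-separated.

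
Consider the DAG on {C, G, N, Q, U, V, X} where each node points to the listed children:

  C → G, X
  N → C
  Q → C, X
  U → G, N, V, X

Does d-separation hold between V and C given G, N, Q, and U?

Yes — V and C are d-separated given {G, N, Q, U}.

There are 4 undirected paths between V and C; checking each against the conditioning set {G, N, Q, U}:
Path 1: V ← U → X ← Q → C
  U is a fork here and U is conditioned on, so the path is blocked at U.
Path 2: V ← U → X ← C
  U is a fork here and U is conditioned on, so the path is blocked at U.
Path 3: V ← U → G ← C
  U is a fork here and U is conditioned on, so the path is blocked at U.
Path 4: V ← U → N → C
  U is a fork here and U is conditioned on, so the path is blocked at U.
Every path is blocked, so V and C are d-separated given {G, N, Q, U}.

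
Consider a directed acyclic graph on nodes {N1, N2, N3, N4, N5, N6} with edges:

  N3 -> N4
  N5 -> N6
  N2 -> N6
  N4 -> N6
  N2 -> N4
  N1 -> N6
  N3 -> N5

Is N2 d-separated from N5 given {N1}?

Yes

There are 4 undirected paths between N2 and N5; checking each against the conditioning set {N1}:
  1. N2 → N6 ← N4 ← N3 → N5 — N6:collider[blocks]; N4:chain[open]; N3:fork[open] ⇒ blocked
  2. N2 → N6 ← N5 — N6:collider[blocks] ⇒ blocked
  3. N2 → N4 → N6 ← N5 — N4:chain[open]; N6:collider[blocks] ⇒ blocked
  4. N2 → N4 ← N3 → N5 — N4:collider[blocks]; N3:fork[open] ⇒ blocked
All paths are blocked; N2 ⊥ N5 | {N1} holds.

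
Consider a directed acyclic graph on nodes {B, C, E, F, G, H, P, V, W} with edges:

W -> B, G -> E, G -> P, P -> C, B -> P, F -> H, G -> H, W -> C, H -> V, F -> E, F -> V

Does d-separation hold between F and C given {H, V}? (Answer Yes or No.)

No — F and C are not d-separated given {H, V}.

Enumerating the 6 paths from F to C and testing each for blocking by {H, V}:
Path 1: F → E ← G → P ← B ← W → C
  E is a collider here and neither E nor any of its descendants is conditioned on, so the collider stays closed — the path is blocked at E.
Path 2: F → E ← G → P → C
  E is a collider here and neither E nor any of its descendants is conditioned on, so the collider stays closed — the path is blocked at E.
Path 3: F → H ← G → P ← B ← W → C
  P is a collider here and neither P nor any of its descendants is conditioned on, so the collider stays closed — the path is blocked at P.
Path 4: F → H ← G → P → C
  H is a collider and H is conditioned on, which opens it; G is a fork and G is not conditioned on; P is a chain and P is not conditioned on — no node blocks this path, so it is active.
Path 5: F → V ← H ← G → P ← B ← W → C
  H is a chain here and H is conditioned on, so the path is blocked at H.
Path 6: F → V ← H ← G → P → C
  H is a chain here and H is conditioned on, so the path is blocked at H.
At least one path is unblocked, so d-separation fails.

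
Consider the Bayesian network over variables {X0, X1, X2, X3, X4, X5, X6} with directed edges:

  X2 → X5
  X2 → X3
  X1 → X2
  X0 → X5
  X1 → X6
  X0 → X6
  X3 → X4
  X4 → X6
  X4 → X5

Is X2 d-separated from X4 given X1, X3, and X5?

5 paths connect X2 and X4; each must be blocked for d-separation to hold:
Path 1: X2 ← X1 → X6 ← X0 → X5 ← X4
  X1 is a fork here and X1 is conditioned on, so the path is blocked at X1.
Path 2: X2 ← X1 → X6 ← X4
  X1 is a fork here and X1 is conditioned on, so the path is blocked at X1.
Path 3: X2 → X5 ← X0 → X6 ← X4
  X6 is a collider here and neither X6 nor any of its descendants is conditioned on, so the collider stays closed — the path is blocked at X6.
Path 4: X2 → X5 ← X4
  X5 is a collider and X5 is conditioned on, which opens it — no node blocks this path, so it is active.
Path 5: X2 → X3 → X4
  X3 is a chain here and X3 is conditioned on, so the path is blocked at X3.
At least one path is unblocked, so d-separation fails.

No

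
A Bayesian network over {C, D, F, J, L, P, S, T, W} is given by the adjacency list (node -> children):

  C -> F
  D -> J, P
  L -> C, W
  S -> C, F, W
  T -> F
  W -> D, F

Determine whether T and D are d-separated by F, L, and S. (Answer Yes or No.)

No

Enumerating the 5 paths from T to D and testing each for blocking by {F, L, S}:
Path 1: T → F ← W → D
  F is a collider and F is conditioned on, which opens it; W is a fork and W is not conditioned on — no node blocks this path, so it is active.
Path 2: T → F ← C ← L → W → D
  L is a fork here and L is conditioned on, so the path is blocked at L.
Path 3: T → F ← C ← S → W → D
  S is a fork here and S is conditioned on, so the path is blocked at S.
Path 4: T → F ← S → W → D
  S is a fork here and S is conditioned on, so the path is blocked at S.
Path 5: T → F ← S → C ← L → W → D
  S is a fork here and S is conditioned on, so the path is blocked at S.
Since the path T → F ← W → D is active, T and D are not d-separated given {F, L, S}.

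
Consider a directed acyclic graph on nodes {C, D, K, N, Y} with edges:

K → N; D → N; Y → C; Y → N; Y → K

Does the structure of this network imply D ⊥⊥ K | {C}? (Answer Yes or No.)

Yes — D and K are d-separated given {C}.

Enumerating the 2 paths from D to K and testing each for blocking by {C}:
Path 1: D → N ← K
  N is a collider here and neither N nor any of its descendants is conditioned on, so the collider stays closed — the path is blocked at N.
Path 2: D → N ← Y → K
  N is a collider here and neither N nor any of its descendants is conditioned on, so the collider stays closed — the path is blocked at N.
All paths are blocked; D ⊥ K | {C} holds.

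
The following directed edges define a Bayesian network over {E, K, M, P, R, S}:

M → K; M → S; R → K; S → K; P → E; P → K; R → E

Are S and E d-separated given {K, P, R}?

Yes — S and E are d-separated given {K, P, R}.

Enumerating the 4 paths from S to E and testing each for blocking by {K, P, R}:
  1. S ← M → K ← R → E — M:fork[open]; K:collider[open]; R:fork[blocks] ⇒ blocked
  2. S ← M → K ← P → E — M:fork[open]; K:collider[open]; P:fork[blocks] ⇒ blocked
  3. S → K ← R → E — K:collider[open]; R:fork[blocks] ⇒ blocked
  4. S → K ← P → E — K:collider[open]; P:fork[blocks] ⇒ blocked
Since every path is blocked, d-separation holds.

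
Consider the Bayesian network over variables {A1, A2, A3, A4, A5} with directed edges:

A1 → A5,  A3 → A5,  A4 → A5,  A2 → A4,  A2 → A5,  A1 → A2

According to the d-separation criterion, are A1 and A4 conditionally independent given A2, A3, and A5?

No

We examine all 4 paths between A1 and A4:
Path 1: A1 → A2 → A5 ← A4
  A2 is a chain here and A2 is conditioned on, so the path is blocked at A2.
Path 2: A1 → A2 → A4
  A2 is a chain here and A2 is conditioned on, so the path is blocked at A2.
Path 3: A1 → A5 ← A2 → A4
  A2 is a fork here and A2 is conditioned on, so the path is blocked at A2.
Path 4: A1 → A5 ← A4
  A5 is a collider and A5 is conditioned on, which opens it — no node blocks this path, so it is active.
Since the path A1 → A5 ← A4 is active, A1 and A4 are not d-separated given {A2, A3, A5}.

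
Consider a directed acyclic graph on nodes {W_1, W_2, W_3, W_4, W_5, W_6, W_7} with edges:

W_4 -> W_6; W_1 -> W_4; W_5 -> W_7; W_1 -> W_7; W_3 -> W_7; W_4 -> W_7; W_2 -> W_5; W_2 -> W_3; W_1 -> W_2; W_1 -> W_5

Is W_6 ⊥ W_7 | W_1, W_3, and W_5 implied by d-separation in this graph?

There are 6 undirected paths between W_6 and W_7; checking each against the conditioning set {W_1, W_3, W_5}:
Path 1: W_6 ← W_4 ← W_1 → W_2 → W_3 → W_7
  W_1 is a fork here and W_1 is conditioned on, so the path is blocked at W_1.
Path 2: W_6 ← W_4 ← W_1 → W_2 → W_5 → W_7
  W_1 is a fork here and W_1 is conditioned on, so the path is blocked at W_1.
Path 3: W_6 ← W_4 ← W_1 → W_5 ← W_2 → W_3 → W_7
  W_1 is a fork here and W_1 is conditioned on, so the path is blocked at W_1.
Path 4: W_6 ← W_4 ← W_1 → W_5 → W_7
  W_1 is a fork here and W_1 is conditioned on, so the path is blocked at W_1.
Path 5: W_6 ← W_4 ← W_1 → W_7
  W_1 is a fork here and W_1 is conditioned on, so the path is blocked at W_1.
Path 6: W_6 ← W_4 → W_7
  W_4 is a fork and W_4 is not conditioned on — no node blocks this path, so it is active.
Since the path W_6 ← W_4 → W_7 is active, W_6 and W_7 are not d-separated given {W_1, W_3, W_5}.

No — W_6 and W_7 are not d-separated given {W_1, W_3, W_5}.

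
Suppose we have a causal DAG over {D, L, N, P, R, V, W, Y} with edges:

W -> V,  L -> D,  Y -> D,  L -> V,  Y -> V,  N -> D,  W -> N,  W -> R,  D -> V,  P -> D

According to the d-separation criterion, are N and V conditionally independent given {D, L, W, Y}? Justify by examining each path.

Enumerating the 4 paths from N to V and testing each for blocking by {D, L, W, Y}:
Path 1: N ← W → V
  W is a fork here and W is conditioned on, so the path is blocked at W.
Path 2: N → D ← L → V
  L is a fork here and L is conditioned on, so the path is blocked at L.
Path 3: N → D ← Y → V
  Y is a fork here and Y is conditioned on, so the path is blocked at Y.
Path 4: N → D → V
  D is a chain here and D is conditioned on, so the path is blocked at D.
Since every path is blocked, d-separation holds.

Yes — N and V are d-separated given {D, L, W, Y}.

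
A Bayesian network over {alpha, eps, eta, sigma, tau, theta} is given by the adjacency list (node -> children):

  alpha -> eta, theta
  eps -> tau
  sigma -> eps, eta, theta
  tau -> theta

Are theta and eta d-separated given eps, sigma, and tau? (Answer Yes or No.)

No — theta and eta are not d-separated given {eps, sigma, tau}.

We examine all 3 paths between theta and eta:
Path 1: theta ← sigma → eta
  sigma is a fork here and sigma is conditioned on, so the path is blocked at sigma.
Path 2: theta ← tau ← eps ← sigma → eta
  tau is a chain here and tau is conditioned on, so the path is blocked at tau.
Path 3: theta ← alpha → eta
  alpha is a fork and alpha is not conditioned on — no node blocks this path, so it is active.
At least one path is unblocked, so d-separation fails.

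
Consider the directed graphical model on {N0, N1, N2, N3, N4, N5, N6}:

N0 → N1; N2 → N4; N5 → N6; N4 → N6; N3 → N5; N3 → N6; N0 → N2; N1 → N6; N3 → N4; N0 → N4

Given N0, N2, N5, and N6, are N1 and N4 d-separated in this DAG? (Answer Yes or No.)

No

Enumerating the 5 paths from N1 to N4 and testing each for blocking by {N0, N2, N5, N6}:
Path 1: N1 → N6 ← N5 ← N3 → N4
  N5 is a chain here and N5 is conditioned on, so the path is blocked at N5.
Path 2: N1 → N6 ← N4
  N6 is a collider and N6 is conditioned on, which opens it — no node blocks this path, so it is active.
Path 3: N1 → N6 ← N3 → N4
  N6 is a collider and N6 is conditioned on, which opens it; N3 is a fork and N3 is not conditioned on — no node blocks this path, so it is active.
Path 4: N1 ← N0 → N4
  N0 is a fork here and N0 is conditioned on, so the path is blocked at N0.
Path 5: N1 ← N0 → N2 → N4
  N0 is a fork here and N0 is conditioned on, so the path is blocked at N0.
Since the path N1 → N6 ← N4 is active, N1 and N4 are not d-separated given {N0, N2, N5, N6}.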